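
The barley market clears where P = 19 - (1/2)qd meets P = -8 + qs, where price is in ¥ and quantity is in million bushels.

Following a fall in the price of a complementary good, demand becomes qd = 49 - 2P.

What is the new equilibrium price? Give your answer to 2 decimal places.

Original equilibrium: 38 - 2P = P + 8 gives 30 = 3P, so P = 10 and q = 18.
After the shift, demand is qd = 49 - 2P and supply is qs = P + 8.
Equate the new curves: 49 - 2P = P + 8, giving 41 = 3P, P = 41/3 ≈ 13.6667, q = 65/3 ≈ 21.6667.

13.67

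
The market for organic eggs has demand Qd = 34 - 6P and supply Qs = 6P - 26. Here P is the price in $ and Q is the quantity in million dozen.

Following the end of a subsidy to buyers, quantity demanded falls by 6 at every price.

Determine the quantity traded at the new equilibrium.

Before the shock: 34 - 6P = 6P - 26 ⇒ 60 = 12P ⇒ P = 5, Q = 4.
After the shift, demand is Qd = 28 - 6P and supply is Qs = 6P - 26.
New equilibrium: 28 - 6P = 6P - 26 ⇒ 54 = 12P ⇒ P = 4.5, Q = 1.

1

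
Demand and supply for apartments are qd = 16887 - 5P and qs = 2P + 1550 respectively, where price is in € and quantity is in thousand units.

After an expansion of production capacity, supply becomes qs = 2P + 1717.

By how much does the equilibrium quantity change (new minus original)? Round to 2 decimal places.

+119.29

Original equilibrium: 16887 - 5P = 2P + 1550 gives 15337 = 7P, so P = 2191 and q = 5932.
With the change applied: demand qd = 16887 - 5P, supply qs = 2P + 1717.
New equilibrium: 16887 - 5P = 2P + 1717 ⇒ 15170 = 7P ⇒ P = 15170/7 ≈ 2167.1429, q = 42359/7 ≈ 6051.2857.
Δq = 6051.2857 − 5932 = +119.29.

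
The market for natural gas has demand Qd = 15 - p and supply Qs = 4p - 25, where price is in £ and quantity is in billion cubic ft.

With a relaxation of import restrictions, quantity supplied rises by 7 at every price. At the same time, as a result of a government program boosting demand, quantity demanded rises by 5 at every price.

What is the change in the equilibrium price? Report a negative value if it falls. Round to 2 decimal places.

Original equilibrium: 15 - p = 4p - 25 gives 40 = 5p, so p = 8 and Q = 7.
With the change applied: demand Qd = 20 - p, supply Qs = 4p - 18.
Equate the new curves: 20 - p = 4p - 18, giving 38 = 5p, p = 7.6, Q = 12.4.
Δp = 7.6 − 8 = -0.40.

-0.40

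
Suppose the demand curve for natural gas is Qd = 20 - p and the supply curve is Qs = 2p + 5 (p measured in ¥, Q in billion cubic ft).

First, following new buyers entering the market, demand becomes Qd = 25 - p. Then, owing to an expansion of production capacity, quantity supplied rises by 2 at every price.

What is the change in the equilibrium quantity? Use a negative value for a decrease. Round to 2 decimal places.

+4.00

Before the shock: 20 - p = 2p + 5 ⇒ 15 = 3p ⇒ p = 5, Q = 15.
With the change applied: demand Qd = 25 - p, supply Qs = 2p + 7.
New equilibrium: 25 - p = 2p + 7 ⇒ 18 = 3p ⇒ p = 6, Q = 19.
ΔQ = 19 − 15 = +4.00.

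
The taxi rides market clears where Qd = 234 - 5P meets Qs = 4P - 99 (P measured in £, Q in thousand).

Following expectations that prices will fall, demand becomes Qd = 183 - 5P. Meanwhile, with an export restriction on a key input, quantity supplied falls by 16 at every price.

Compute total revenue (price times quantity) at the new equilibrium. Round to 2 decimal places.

577.60

Before the shock: 234 - 5P = 4P - 99 ⇒ 333 = 9P ⇒ P = 37, Q = 49.
The new curves are Qd = 183 - 5P (demand) and Qs = 4P - 115 (supply).
Clearing the new market: 183 - 5P = 4P - 115, so P = 298/9 ≈ 33.1111 and Q = 157/9 ≈ 17.4444.
New expenditure = 33.1111 × 17.4444 = 577.60.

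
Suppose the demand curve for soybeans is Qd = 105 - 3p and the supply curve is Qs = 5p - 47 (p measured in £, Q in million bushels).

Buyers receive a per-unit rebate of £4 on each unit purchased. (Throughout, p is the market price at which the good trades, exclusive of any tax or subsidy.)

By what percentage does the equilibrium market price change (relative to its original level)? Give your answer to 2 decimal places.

+7.89

Before the shock: 105 - 3p = 5p - 47 ⇒ 152 = 8p ⇒ p = 19, Q = 48.
Since buyers' out-of-pocket price is the market price minus the rebate, the effective demand curve becomes Qd = 117 - 3p.
Setting them equal: 117 - 3p = 5p - 47 → 164 = 8p, so p = 20.5 and Q = 55.5.
%Δp = (20.5 − 19) / 19 × 100 = +7.89%.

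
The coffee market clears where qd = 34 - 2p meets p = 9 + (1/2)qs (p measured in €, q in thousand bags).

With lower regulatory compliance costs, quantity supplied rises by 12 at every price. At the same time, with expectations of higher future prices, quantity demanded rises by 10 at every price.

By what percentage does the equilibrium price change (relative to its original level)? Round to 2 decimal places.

-3.85

Solve the original market: 34 - 2p = 2p - 18, hence p = 13 and q = 8.
The new curves are qd = 44 - 2p (demand) and qs = 2p - 6 (supply).
Setting them equal: 44 - 2p = 2p - 6 → 50 = 4p, so p = 12.5 and q = 19.
%Δp = (12.5 − 13) / 13 × 100 = -3.85%.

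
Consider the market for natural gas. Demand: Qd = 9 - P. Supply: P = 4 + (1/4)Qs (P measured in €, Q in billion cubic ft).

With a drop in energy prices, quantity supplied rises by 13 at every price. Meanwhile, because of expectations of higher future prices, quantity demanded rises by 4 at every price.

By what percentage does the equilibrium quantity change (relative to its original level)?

+145

Before the shock: 9 - P = 4P - 16 ⇒ 25 = 5P ⇒ P = 5, Q = 4.
After the shift, demand is Qd = 13 - P and supply is Qs = 4P - 3.
Setting them equal: 13 - P = 4P - 3 → 16 = 5P, so P = 3.2 and Q = 9.8.
%ΔQ = (9.8 − 4) / 4 × 100 = +145%.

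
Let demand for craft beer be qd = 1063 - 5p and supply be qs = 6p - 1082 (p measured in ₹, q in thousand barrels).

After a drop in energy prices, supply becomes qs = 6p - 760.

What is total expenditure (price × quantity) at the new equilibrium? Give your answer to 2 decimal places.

Before the shock: 1063 - 5p = 6p - 1082 ⇒ 2145 = 11p ⇒ p = 195, q = 88.
With the change applied: demand qd = 1063 - 5p, supply qs = 6p - 760.
Setting them equal: 1063 - 5p = 6p - 760 → 1823 = 11p, so p = 1823/11 ≈ 165.7273 and q = 2578/11 ≈ 234.3636.
New expenditure = 165.7273 × 234.3636 = 38840.45.

38840.45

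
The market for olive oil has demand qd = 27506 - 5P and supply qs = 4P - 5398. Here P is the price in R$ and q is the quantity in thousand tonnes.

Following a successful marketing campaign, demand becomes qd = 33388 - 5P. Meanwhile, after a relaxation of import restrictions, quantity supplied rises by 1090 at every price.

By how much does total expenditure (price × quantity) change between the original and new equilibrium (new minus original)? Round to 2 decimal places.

Before the shock: 27506 - 5P = 4P - 5398 ⇒ 32904 = 9P ⇒ P = 3656, q = 9226.
After the shift, demand is qd = 33388 - 5P and supply is qs = 4P - 4308.
Clearing the new market: 33388 - 5P = 4P - 4308, so P = 37696/9 ≈ 4188.4444 and q = 112012/9 ≈ 12445.7778.
Expenditure moves from 3656×9226 = 33730256 to 4188.4444×12445.7778 = 52128448.7901; change = +18398192.79.

+18398192.79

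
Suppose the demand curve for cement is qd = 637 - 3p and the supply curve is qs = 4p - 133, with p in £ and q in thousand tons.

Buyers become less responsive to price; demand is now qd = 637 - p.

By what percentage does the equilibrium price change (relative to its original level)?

Solve the original market: 637 - 3p = 4p - 133, hence p = 110 and q = 307.
With the change applied: demand qd = 637 - p, supply qs = 4p - 133.
New equilibrium: 637 - p = 4p - 133 ⇒ 770 = 5p ⇒ p = 154, q = 483.
%Δp = (154 − 110) / 110 × 100 = +40%.

+40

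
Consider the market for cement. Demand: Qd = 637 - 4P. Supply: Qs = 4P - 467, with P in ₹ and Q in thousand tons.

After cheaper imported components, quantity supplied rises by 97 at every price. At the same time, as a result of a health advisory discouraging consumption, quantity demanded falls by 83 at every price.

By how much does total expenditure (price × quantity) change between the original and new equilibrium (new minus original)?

Initially, 637 - 4P = 4P - 467, so 1104 = 8P and P = 138, Q = 85.
The new curves are Qd = 554 - 4P (demand) and Qs = 4P - 370 (supply).
Setting them equal: 554 - 4P = 4P - 370 → 924 = 8P, so P = 115.5 and Q = 92.
Expenditure moves from 138×85 = 11730 to 115.5×92 = 10626; change = -1104.

-1104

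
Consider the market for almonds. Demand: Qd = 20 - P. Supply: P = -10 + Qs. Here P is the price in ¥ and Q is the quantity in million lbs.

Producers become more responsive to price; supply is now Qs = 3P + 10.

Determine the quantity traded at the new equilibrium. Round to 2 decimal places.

17.50

Initially, 20 - P = P + 10, so 10 = 2P and P = 5, Q = 15.
With the change applied: demand Qd = 20 - P, supply Qs = 3P + 10.
Equate the new curves: 20 - P = 3P + 10, giving 10 = 4P, P = 2.5, Q = 17.5.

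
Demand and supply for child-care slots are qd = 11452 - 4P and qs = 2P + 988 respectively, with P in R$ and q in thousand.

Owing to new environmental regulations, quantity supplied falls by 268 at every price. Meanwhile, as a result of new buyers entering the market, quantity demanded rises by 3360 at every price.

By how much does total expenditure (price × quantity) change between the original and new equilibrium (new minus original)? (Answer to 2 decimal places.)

Solve the original market: 11452 - 4P = 2P + 988, hence P = 1744 and q = 4476.
With the change applied: demand qd = 14812 - 4P, supply qs = 2P + 720.
Setting them equal: 14812 - 4P = 2P + 720 → 14092 = 6P, so P = 7046/3 ≈ 2348.6667 and q = 16252/3 ≈ 5417.3333.
Expenditure moves from 1744×4476 = 7806144 to 2348.6667×5417.3333 = 12723510.2222; change = +4917366.22.

+4917366.22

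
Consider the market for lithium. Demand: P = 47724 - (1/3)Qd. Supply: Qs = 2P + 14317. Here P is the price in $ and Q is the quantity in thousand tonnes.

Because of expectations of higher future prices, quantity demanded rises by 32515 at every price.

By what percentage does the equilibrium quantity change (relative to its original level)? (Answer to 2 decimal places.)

Initially, 143172 - 3P = 2P + 14317, so 128855 = 5P and P = 25771, Q = 65859.
The shock moves the curves to Qd = 175687 - 3P and Qs = 2P + 14317.
Equate the new curves: 175687 - 3P = 2P + 14317, giving 161370 = 5P, P = 32274, Q = 78865.
%ΔQ = (78865 − 65859) / 65859 × 100 = +19.75%.

+19.75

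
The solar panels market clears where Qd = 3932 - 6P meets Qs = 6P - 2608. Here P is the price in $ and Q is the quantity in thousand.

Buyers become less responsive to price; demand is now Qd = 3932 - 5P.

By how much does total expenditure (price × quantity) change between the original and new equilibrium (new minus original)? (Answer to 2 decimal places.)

Initially, 3932 - 6P = 6P - 2608, so 6540 = 12P and P = 545, Q = 662.
The shock moves the curves to Qd = 3932 - 5P and Qs = 6P - 2608.
Setting them equal: 3932 - 5P = 6P - 2608 → 6540 = 11P, so P = 6540/11 ≈ 594.5455 and Q = 10552/11 ≈ 959.2727.
Expenditure moves from 545×662 = 360790 to 594.5455×959.2727 = 570331.2397; change = +209541.24.

+209541.24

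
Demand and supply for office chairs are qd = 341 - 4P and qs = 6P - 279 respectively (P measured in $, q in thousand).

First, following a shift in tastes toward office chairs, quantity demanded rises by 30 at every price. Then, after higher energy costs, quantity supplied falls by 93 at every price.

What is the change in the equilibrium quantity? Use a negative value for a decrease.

Solve the original market: 341 - 4P = 6P - 279, hence P = 62 and q = 93.
With the change applied: demand qd = 371 - 4P, supply qs = 6P - 372.
Setting them equal: 371 - 4P = 6P - 372 → 743 = 10P, so P = 74.3 and q = 73.8.
Δq = 73.8 − 93 = -19.2.

-19.2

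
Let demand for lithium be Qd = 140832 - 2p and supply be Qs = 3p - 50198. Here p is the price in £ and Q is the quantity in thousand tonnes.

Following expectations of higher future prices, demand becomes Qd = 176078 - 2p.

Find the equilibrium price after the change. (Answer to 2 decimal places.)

45255.20

Original equilibrium: 140832 - 2p = 3p - 50198 gives 191030 = 5p, so p = 38206 and Q = 64420.
The new curves are Qd = 176078 - 2p (demand) and Qs = 3p - 50198 (supply).
Clearing the new market: 176078 - 2p = 3p - 50198, so p = 45255.2 and Q = 85567.6.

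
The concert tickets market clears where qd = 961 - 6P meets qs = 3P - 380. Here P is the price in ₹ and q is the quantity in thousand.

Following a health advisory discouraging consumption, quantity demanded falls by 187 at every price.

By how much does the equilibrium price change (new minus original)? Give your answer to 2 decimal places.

-20.78

Before the shock: 961 - 6P = 3P - 380 ⇒ 1341 = 9P ⇒ P = 149, q = 67.
After the shift, demand is qd = 774 - 6P and supply is qs = 3P - 380.
Clearing the new market: 774 - 6P = 3P - 380, so P = 1154/9 ≈ 128.2222 and q = 14/3 ≈ 4.6667.
ΔP = 128.2222 − 149 = -20.78.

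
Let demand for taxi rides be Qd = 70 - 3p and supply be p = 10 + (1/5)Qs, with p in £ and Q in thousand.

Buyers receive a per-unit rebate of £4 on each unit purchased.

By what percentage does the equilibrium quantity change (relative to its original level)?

Solve the original market: 70 - 3p = 5p - 50, hence p = 15 and Q = 25.
Since buyers' out-of-pocket price is the market price minus the rebate, the effective demand curve becomes Qd = 82 - 3p.
Setting them equal: 82 - 3p = 5p - 50 → 132 = 8p, so p = 16.5 and Q = 32.5.
%ΔQ = (32.5 − 25) / 25 × 100 = +30%.

+30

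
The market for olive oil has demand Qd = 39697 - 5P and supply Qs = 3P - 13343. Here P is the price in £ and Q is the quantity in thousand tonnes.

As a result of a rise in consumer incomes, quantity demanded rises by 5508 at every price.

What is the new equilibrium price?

Initially, 39697 - 5P = 3P - 13343, so 53040 = 8P and P = 6630, Q = 6547.
The shock moves the curves to Qd = 45205 - 5P and Qs = 3P - 13343.
New equilibrium: 45205 - 5P = 3P - 13343 ⇒ 58548 = 8P ⇒ P = 7318.5, Q = 8612.5.

7318.5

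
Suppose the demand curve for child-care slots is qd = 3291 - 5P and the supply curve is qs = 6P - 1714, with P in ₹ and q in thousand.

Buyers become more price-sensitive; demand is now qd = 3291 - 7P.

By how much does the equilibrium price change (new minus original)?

Solve the original market: 3291 - 5P = 6P - 1714, hence P = 455 and q = 1016.
After the shift, demand is qd = 3291 - 7P and supply is qs = 6P - 1714.
Equate the new curves: 3291 - 7P = 6P - 1714, giving 5005 = 13P, P = 385, q = 596.
ΔP = 385 − 455 = -70.

-70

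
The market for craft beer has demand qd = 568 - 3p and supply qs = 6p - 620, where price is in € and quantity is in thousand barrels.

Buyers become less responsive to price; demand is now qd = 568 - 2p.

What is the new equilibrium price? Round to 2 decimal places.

Initially, 568 - 3p = 6p - 620, so 1188 = 9p and p = 132, q = 172.
The new curves are qd = 568 - 2p (demand) and qs = 6p - 620 (supply).
New equilibrium: 568 - 2p = 6p - 620 ⇒ 1188 = 8p ⇒ p = 148.5, q = 271.

148.50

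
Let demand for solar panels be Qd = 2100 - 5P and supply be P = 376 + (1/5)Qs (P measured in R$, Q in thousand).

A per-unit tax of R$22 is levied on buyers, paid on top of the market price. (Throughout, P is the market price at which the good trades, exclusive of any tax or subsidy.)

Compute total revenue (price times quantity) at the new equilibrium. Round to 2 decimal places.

21285.00

Solve the original market: 2100 - 5P = 5P - 1880, hence P = 398 and Q = 110.
Since buyers pay the price plus the tax, the effective demand curve becomes Qd = 1990 - 5P.
Setting them equal: 1990 - 5P = 5P - 1880 → 3870 = 10P, so P = 387 and Q = 55.
New expenditure = 387 × 55 = 21285.00.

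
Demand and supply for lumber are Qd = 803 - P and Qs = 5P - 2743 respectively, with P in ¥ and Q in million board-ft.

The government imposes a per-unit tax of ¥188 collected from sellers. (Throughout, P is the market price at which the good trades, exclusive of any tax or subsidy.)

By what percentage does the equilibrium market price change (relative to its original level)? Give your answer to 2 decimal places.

+26.51

Before the shock: 803 - P = 5P - 2743 ⇒ 3546 = 6P ⇒ P = 591, Q = 212.
Since sellers keep the price net of the tax, the effective supply curve becomes Qs = 5P - 3683.
New equilibrium: 803 - P = 5P - 3683 ⇒ 4486 = 6P ⇒ P = 2243/3 ≈ 747.6667, Q = 166/3 ≈ 55.3333.
%ΔP = (747.6667 − 591) / 591 × 100 = +26.51%.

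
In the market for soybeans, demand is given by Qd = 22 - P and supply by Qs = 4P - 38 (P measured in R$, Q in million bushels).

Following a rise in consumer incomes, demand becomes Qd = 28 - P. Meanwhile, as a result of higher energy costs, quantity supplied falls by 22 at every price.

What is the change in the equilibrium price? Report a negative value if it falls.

Solve the original market: 22 - P = 4P - 38, hence P = 12 and Q = 10.
The new curves are Qd = 28 - P (demand) and Qs = 4P - 60 (supply).
New equilibrium: 28 - P = 4P - 60 ⇒ 88 = 5P ⇒ P = 17.6, Q = 10.4.
ΔP = 17.6 − 12 = +5.6.

+5.6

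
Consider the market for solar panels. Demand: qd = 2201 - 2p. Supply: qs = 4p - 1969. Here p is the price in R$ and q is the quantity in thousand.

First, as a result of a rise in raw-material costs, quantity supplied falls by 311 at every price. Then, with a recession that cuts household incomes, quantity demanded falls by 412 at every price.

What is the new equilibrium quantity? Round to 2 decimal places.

432.67

Initially, 2201 - 2p = 4p - 1969, so 4170 = 6p and p = 695, q = 811.
With the change applied: demand qd = 1789 - 2p, supply qs = 4p - 2280.
Setting them equal: 1789 - 2p = 4p - 2280 → 4069 = 6p, so p = 4069/6 ≈ 678.1667 and q = 1298/3 ≈ 432.6667.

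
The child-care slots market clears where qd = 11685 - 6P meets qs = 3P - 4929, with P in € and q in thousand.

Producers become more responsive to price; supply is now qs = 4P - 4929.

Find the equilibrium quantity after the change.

1716.6

Initially, 11685 - 6P = 3P - 4929, so 16614 = 9P and P = 1846, q = 609.
The new curves are qd = 11685 - 6P (demand) and qs = 4P - 4929 (supply).
Setting them equal: 11685 - 6P = 4P - 4929 → 16614 = 10P, so P = 1661.4 and q = 1716.6.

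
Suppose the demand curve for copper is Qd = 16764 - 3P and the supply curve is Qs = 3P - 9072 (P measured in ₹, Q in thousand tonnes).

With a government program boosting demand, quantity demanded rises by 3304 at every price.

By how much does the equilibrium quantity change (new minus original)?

+1652

Before the shock: 16764 - 3P = 3P - 9072 ⇒ 25836 = 6P ⇒ P = 4306, Q = 3846.
The new curves are Qd = 20068 - 3P (demand) and Qs = 3P - 9072 (supply).
Setting them equal: 20068 - 3P = 3P - 9072 → 29140 = 6P, so P = 14570/3 ≈ 4856.6667 and Q = 5498.
ΔQ = 5498 − 3846 = +1652.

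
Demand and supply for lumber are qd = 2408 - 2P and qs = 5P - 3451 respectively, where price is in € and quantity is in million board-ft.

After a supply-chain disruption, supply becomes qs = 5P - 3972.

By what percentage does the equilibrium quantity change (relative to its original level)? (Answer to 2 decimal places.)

Before the shock: 2408 - 2P = 5P - 3451 ⇒ 5859 = 7P ⇒ P = 837, q = 734.
With the change applied: demand qd = 2408 - 2P, supply qs = 5P - 3972.
Equate the new curves: 2408 - 2P = 5P - 3972, giving 6380 = 7P, P = 6380/7 ≈ 911.4286, q = 4096/7 ≈ 585.1429.
%Δq = (585.1429 − 734) / 734 × 100 = -20.28%.

-20.28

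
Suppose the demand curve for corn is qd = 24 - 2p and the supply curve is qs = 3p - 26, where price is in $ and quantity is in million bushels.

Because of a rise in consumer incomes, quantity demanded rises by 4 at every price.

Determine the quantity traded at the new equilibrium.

6.4

Initially, 24 - 2p = 3p - 26, so 50 = 5p and p = 10, q = 4.
After the shift, demand is qd = 28 - 2p and supply is qs = 3p - 26.
New equilibrium: 28 - 2p = 3p - 26 ⇒ 54 = 5p ⇒ p = 10.8, q = 6.4.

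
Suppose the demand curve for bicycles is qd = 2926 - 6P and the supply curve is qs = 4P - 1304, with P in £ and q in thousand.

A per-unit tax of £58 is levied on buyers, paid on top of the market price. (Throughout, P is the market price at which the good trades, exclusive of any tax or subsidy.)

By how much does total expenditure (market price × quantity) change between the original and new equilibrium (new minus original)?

-67539.84

Before the shock: 2926 - 6P = 4P - 1304 ⇒ 4230 = 10P ⇒ P = 423, q = 388.
Since buyers pay the price plus the tax, the effective demand curve becomes qd = 2578 - 6P.
New equilibrium: 2578 - 6P = 4P - 1304 ⇒ 3882 = 10P ⇒ P = 388.2, q = 248.8.
Expenditure moves from 423×388 = 164124 to 388.2×248.8 = 96584.16; change = -67539.84.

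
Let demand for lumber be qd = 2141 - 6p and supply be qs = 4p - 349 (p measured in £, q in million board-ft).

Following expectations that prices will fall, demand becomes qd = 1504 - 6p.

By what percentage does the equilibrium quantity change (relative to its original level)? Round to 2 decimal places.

-39.38

Original equilibrium: 2141 - 6p = 4p - 349 gives 2490 = 10p, so p = 249 and q = 647.
The shock moves the curves to qd = 1504 - 6p and qs = 4p - 349.
Clearing the new market: 1504 - 6p = 4p - 349, so p = 185.3 and q = 392.2.
%Δq = (392.2 − 647) / 647 × 100 = -39.38%.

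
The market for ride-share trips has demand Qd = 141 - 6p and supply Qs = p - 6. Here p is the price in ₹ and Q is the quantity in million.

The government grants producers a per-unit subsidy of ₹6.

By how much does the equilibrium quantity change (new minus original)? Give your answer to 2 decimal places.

+5.14

Before the shock: 141 - 6p = p - 6 ⇒ 147 = 7p ⇒ p = 21, Q = 15.
Since sellers receive the price plus the subsidy, the effective supply curve becomes Qs = p.
New equilibrium: 141 - 6p = p ⇒ 141 = 7p ⇒ p = 141/7 ≈ 20.1429, Q = 141/7 ≈ 20.1429.
ΔQ = 20.1429 − 15 = +5.14.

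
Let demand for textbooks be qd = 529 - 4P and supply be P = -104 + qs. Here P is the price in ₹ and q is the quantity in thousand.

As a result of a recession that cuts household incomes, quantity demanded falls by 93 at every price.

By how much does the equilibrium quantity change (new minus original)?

Solve the original market: 529 - 4P = P + 104, hence P = 85 and q = 189.
With the change applied: demand qd = 436 - 4P, supply qs = P + 104.
New equilibrium: 436 - 4P = P + 104 ⇒ 332 = 5P ⇒ P = 66.4, q = 170.4.
Δq = 170.4 − 189 = -18.6.

-18.6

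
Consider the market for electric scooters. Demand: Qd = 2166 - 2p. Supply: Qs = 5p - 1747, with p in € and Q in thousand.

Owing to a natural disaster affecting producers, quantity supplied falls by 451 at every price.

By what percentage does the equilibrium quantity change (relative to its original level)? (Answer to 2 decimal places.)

-12.30

Before the shock: 2166 - 2p = 5p - 1747 ⇒ 3913 = 7p ⇒ p = 559, Q = 1048.
The new curves are Qd = 2166 - 2p (demand) and Qs = 5p - 2198 (supply).
Clearing the new market: 2166 - 2p = 5p - 2198, so p = 4364/7 ≈ 623.4286 and Q = 6434/7 ≈ 919.1429.
%ΔQ = (919.1429 − 1048) / 1048 × 100 = -12.30%.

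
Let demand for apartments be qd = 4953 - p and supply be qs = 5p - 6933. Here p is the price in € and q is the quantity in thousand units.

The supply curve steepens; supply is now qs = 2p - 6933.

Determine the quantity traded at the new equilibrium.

991

Initially, 4953 - p = 5p - 6933, so 11886 = 6p and p = 1981, q = 2972.
With the change applied: demand qd = 4953 - p, supply qs = 2p - 6933.
Equate the new curves: 4953 - p = 2p - 6933, giving 11886 = 3p, p = 3962, q = 991.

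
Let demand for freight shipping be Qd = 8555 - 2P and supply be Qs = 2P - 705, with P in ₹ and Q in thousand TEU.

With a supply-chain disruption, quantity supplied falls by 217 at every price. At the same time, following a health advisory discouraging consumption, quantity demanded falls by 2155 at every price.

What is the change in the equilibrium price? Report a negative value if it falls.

Before the shock: 8555 - 2P = 2P - 705 ⇒ 9260 = 4P ⇒ P = 2315, Q = 3925.
After the shift, demand is Qd = 6400 - 2P and supply is Qs = 2P - 922.
New equilibrium: 6400 - 2P = 2P - 922 ⇒ 7322 = 4P ⇒ P = 1830.5, Q = 2739.
ΔP = 1830.5 − 2315 = -484.5.

-484.5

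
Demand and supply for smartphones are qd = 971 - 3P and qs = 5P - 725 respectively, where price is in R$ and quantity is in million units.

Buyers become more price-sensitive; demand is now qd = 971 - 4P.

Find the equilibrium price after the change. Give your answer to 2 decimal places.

188.44

Solve the original market: 971 - 3P = 5P - 725, hence P = 212 and q = 335.
The shock moves the curves to qd = 971 - 4P and qs = 5P - 725.
New equilibrium: 971 - 4P = 5P - 725 ⇒ 1696 = 9P ⇒ P = 1696/9 ≈ 188.4444, q = 1955/9 ≈ 217.2222.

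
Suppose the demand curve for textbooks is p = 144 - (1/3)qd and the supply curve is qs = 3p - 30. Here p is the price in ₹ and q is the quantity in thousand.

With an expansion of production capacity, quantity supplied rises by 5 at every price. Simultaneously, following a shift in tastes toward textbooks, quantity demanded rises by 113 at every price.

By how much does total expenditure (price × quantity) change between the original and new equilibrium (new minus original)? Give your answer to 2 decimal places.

Initially, 432 - 3p = 3p - 30, so 462 = 6p and p = 77, q = 201.
The shock moves the curves to qd = 545 - 3p and qs = 3p - 25.
Equate the new curves: 545 - 3p = 3p - 25, giving 570 = 6p, p = 95, q = 260.
Expenditure moves from 77×201 = 15477 to 95×260 = 24700; change = +9223.00.

+9223.00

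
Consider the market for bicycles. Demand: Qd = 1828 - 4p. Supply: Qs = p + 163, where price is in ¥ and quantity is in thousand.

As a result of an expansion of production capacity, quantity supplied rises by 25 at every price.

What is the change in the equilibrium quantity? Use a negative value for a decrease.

+20

Initially, 1828 - 4p = p + 163, so 1665 = 5p and p = 333, Q = 496.
After the shift, demand is Qd = 1828 - 4p and supply is Qs = p + 188.
Setting them equal: 1828 - 4p = p + 188 → 1640 = 5p, so p = 328 and Q = 516.
ΔQ = 516 − 496 = +20.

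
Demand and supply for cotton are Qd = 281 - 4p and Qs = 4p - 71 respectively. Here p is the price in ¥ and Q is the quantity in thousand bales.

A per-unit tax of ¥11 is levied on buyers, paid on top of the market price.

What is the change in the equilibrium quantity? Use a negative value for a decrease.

-22

Original equilibrium: 281 - 4p = 4p - 71 gives 352 = 8p, so p = 44 and Q = 105.
Since buyers pay the price plus the tax, the effective demand curve becomes Qd = 237 - 4p.
Equate the new curves: 237 - 4p = 4p - 71, giving 308 = 8p, p = 38.5, Q = 83.
ΔQ = 83 − 105 = -22.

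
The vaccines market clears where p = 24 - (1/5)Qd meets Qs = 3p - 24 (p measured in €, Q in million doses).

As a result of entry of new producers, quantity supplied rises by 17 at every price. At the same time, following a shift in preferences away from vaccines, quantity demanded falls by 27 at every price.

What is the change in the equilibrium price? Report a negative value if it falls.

-5.5

Initially, 120 - 5p = 3p - 24, so 144 = 8p and p = 18, Q = 30.
After the shift, demand is Qd = 93 - 5p and supply is Qs = 3p - 7.
Setting them equal: 93 - 5p = 3p - 7 → 100 = 8p, so p = 12.5 and Q = 30.5.
Δp = 12.5 − 18 = -5.5.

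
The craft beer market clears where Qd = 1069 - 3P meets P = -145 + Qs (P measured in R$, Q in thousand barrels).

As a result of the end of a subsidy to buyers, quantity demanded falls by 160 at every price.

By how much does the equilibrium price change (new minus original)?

Original equilibrium: 1069 - 3P = P + 145 gives 924 = 4P, so P = 231 and Q = 376.
After the shift, demand is Qd = 909 - 3P and supply is Qs = P + 145.
Clearing the new market: 909 - 3P = P + 145, so P = 191 and Q = 336.
ΔP = 191 − 231 = -40.

-40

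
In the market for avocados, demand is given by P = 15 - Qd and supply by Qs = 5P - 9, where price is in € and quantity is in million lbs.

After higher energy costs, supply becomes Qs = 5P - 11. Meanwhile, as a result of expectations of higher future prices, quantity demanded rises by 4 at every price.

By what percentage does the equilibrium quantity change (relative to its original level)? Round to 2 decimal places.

+27.27

Before the shock: 15 - P = 5P - 9 ⇒ 24 = 6P ⇒ P = 4, Q = 11.
The shock moves the curves to Qd = 19 - P and Qs = 5P - 11.
New equilibrium: 19 - P = 5P - 11 ⇒ 30 = 6P ⇒ P = 5, Q = 14.
%ΔQ = (14 − 11) / 11 × 100 = +27.27%.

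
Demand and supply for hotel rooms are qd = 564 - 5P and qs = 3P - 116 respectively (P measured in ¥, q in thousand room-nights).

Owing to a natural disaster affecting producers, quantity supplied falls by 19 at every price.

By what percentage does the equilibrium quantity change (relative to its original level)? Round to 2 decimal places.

-8.54

Initially, 564 - 5P = 3P - 116, so 680 = 8P and P = 85, q = 139.
The shock moves the curves to qd = 564 - 5P and qs = 3P - 135.
New equilibrium: 564 - 5P = 3P - 135 ⇒ 699 = 8P ⇒ P = 87.375, q = 127.125.
%Δq = (127.125 − 139) / 139 × 100 = -8.54%.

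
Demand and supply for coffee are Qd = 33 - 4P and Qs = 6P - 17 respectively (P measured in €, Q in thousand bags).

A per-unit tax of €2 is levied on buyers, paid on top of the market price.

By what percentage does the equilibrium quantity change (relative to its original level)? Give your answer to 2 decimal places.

Solve the original market: 33 - 4P = 6P - 17, hence P = 5 and Q = 13.
Since buyers pay the price plus the tax, the effective demand curve becomes Qd = 25 - 4P.
New equilibrium: 25 - 4P = 6P - 17 ⇒ 42 = 10P ⇒ P = 4.2, Q = 8.2.
%ΔQ = (8.2 − 13) / 13 × 100 = -36.92%.

-36.92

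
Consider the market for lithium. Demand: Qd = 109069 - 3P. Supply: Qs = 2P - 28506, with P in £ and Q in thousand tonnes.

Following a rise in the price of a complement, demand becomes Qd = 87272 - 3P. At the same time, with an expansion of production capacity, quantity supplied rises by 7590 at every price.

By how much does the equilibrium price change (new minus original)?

Initially, 109069 - 3P = 2P - 28506, so 137575 = 5P and P = 27515, Q = 26524.
With the change applied: demand Qd = 87272 - 3P, supply Qs = 2P - 20916.
Clearing the new market: 87272 - 3P = 2P - 20916, so P = 21637.6 and Q = 22359.2.
ΔP = 21637.6 − 27515 = -5877.4.

-5877.4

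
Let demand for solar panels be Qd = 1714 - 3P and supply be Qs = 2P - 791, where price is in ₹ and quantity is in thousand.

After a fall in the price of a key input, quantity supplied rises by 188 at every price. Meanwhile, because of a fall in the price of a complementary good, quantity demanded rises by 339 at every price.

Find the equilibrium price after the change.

531.2

Solve the original market: 1714 - 3P = 2P - 791, hence P = 501 and Q = 211.
After the shift, demand is Qd = 2053 - 3P and supply is Qs = 2P - 603.
New equilibrium: 2053 - 3P = 2P - 603 ⇒ 2656 = 5P ⇒ P = 531.2, Q = 459.4.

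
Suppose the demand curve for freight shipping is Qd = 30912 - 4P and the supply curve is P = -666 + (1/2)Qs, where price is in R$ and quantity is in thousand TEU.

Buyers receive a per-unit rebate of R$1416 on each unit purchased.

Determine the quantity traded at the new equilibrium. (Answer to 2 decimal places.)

13080.00

Solve the original market: 30912 - 4P = 2P + 1332, hence P = 4930 and Q = 11192.
Since buyers' out-of-pocket price is the market price minus the rebate, the effective demand curve becomes Qd = 36576 - 4P.
Setting them equal: 36576 - 4P = 2P + 1332 → 35244 = 6P, so P = 5874 and Q = 13080.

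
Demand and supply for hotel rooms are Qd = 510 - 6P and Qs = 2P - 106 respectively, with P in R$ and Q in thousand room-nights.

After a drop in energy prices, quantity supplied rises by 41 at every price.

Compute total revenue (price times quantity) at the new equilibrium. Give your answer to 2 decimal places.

5660.16

Original equilibrium: 510 - 6P = 2P - 106 gives 616 = 8P, so P = 77 and Q = 48.
After the shift, demand is Qd = 510 - 6P and supply is Qs = 2P - 65.
Clearing the new market: 510 - 6P = 2P - 65, so P = 71.875 and Q = 78.75.
New expenditure = 71.875 × 78.75 = 5660.16.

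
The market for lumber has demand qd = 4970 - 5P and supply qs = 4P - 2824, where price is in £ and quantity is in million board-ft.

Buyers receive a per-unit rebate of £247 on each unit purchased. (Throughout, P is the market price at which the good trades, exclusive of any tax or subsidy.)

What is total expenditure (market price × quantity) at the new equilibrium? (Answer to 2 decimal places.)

Original equilibrium: 4970 - 5P = 4P - 2824 gives 7794 = 9P, so P = 866 and q = 640.
Since buyers' out-of-pocket price is the market price minus the rebate, the effective demand curve becomes qd = 6205 - 5P.
New equilibrium: 6205 - 5P = 4P - 2824 ⇒ 9029 = 9P ⇒ P = 9029/9 ≈ 1003.2222, q = 10700/9 ≈ 1188.8889.
New expenditure = 1003.2222 × 1188.8889 = 1192719.75.

1192719.75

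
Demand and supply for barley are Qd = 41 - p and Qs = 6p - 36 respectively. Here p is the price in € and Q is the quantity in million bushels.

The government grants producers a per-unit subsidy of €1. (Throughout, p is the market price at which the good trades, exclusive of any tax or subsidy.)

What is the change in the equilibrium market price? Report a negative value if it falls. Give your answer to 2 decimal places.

-0.86

Before the shock: 41 - p = 6p - 36 ⇒ 77 = 7p ⇒ p = 11, Q = 30.
Since sellers receive the price plus the subsidy, the effective supply curve becomes Qs = 6p - 30.
Equate the new curves: 41 - p = 6p - 30, giving 71 = 7p, p = 71/7 ≈ 10.1429, Q = 216/7 ≈ 30.8571.
Δp = 10.1429 − 11 = -0.86.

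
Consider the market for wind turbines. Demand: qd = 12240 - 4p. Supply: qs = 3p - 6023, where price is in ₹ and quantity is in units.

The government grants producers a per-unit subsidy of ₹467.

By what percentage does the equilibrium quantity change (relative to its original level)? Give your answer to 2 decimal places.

+44.38

Original equilibrium: 12240 - 4p = 3p - 6023 gives 18263 = 7p, so p = 2609 and q = 1804.
Since sellers receive the price plus the subsidy, the effective supply curve becomes qs = 3p - 4622.
Setting them equal: 12240 - 4p = 3p - 4622 → 16862 = 7p, so p = 16862/7 ≈ 2408.8571 and q = 18232/7 ≈ 2604.5714.
%Δq = (2604.5714 − 1804) / 1804 × 100 = +44.38%.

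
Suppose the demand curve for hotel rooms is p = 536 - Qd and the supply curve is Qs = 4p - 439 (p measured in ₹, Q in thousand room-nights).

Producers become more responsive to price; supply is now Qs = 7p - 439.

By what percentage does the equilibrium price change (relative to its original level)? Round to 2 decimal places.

-37.50

Solve the original market: 536 - p = 4p - 439, hence p = 195 and Q = 341.
After the shift, demand is Qd = 536 - p and supply is Qs = 7p - 439.
Clearing the new market: 536 - p = 7p - 439, so p = 121.875 and Q = 414.125.
%Δp = (121.875 − 195) / 195 × 100 = -37.50%.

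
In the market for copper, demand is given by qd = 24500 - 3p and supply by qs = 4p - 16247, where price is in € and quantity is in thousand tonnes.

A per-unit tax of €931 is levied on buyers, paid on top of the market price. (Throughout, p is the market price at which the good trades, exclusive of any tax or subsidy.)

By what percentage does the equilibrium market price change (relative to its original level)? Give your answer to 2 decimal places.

Original equilibrium: 24500 - 3p = 4p - 16247 gives 40747 = 7p, so p = 5821 and q = 7037.
Since buyers pay the price plus the tax, the effective demand curve becomes qd = 21707 - 3p.
Equate the new curves: 21707 - 3p = 4p - 16247, giving 37954 = 7p, p = 5422, q = 5441.
%Δp = (5422 − 5821) / 5821 × 100 = -6.85%.

-6.85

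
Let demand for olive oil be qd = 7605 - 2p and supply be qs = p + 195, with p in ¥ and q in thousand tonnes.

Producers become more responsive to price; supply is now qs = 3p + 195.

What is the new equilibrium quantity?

4641

Initially, 7605 - 2p = p + 195, so 7410 = 3p and p = 2470, q = 2665.
The new curves are qd = 7605 - 2p (demand) and qs = 3p + 195 (supply).
Clearing the new market: 7605 - 2p = 3p + 195, so p = 1482 and q = 4641.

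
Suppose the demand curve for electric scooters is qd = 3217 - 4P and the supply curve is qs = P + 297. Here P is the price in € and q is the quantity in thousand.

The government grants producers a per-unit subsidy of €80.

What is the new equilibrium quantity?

Before the shock: 3217 - 4P = P + 297 ⇒ 2920 = 5P ⇒ P = 584, q = 881.
Since sellers receive the price plus the subsidy, the effective supply curve becomes qs = P + 377.
New equilibrium: 3217 - 4P = P + 377 ⇒ 2840 = 5P ⇒ P = 568, q = 945.

945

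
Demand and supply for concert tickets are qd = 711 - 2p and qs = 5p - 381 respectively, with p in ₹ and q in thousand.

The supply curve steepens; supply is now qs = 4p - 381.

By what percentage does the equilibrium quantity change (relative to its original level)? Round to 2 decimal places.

Before the shock: 711 - 2p = 5p - 381 ⇒ 1092 = 7p ⇒ p = 156, q = 399.
The shock moves the curves to qd = 711 - 2p and qs = 4p - 381.
Clearing the new market: 711 - 2p = 4p - 381, so p = 182 and q = 347.
%Δq = (347 − 399) / 399 × 100 = -13.03%.

-13.03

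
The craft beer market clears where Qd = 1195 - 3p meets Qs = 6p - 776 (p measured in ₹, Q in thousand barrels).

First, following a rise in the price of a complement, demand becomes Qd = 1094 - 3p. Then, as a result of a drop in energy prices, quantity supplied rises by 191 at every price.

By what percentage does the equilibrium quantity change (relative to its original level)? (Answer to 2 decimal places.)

-0.68

Original equilibrium: 1195 - 3p = 6p - 776 gives 1971 = 9p, so p = 219 and Q = 538.
The new curves are Qd = 1094 - 3p (demand) and Qs = 6p - 585 (supply).
Setting them equal: 1094 - 3p = 6p - 585 → 1679 = 9p, so p = 1679/9 ≈ 186.5556 and Q = 1603/3 ≈ 534.3333.
%ΔQ = (534.3333 − 538) / 538 × 100 = -0.68%.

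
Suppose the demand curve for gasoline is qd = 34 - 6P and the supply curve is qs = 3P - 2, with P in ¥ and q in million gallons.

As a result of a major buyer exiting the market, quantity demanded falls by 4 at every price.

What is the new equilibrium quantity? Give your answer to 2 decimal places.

8.67

Initially, 34 - 6P = 3P - 2, so 36 = 9P and P = 4, q = 10.
The shock moves the curves to qd = 30 - 6P and qs = 3P - 2.
Setting them equal: 30 - 6P = 3P - 2 → 32 = 9P, so P = 32/9 ≈ 3.5556 and q = 26/3 ≈ 8.6667.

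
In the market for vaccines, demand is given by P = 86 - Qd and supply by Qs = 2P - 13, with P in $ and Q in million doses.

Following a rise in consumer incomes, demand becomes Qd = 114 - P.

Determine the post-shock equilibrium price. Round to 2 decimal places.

Before the shock: 86 - P = 2P - 13 ⇒ 99 = 3P ⇒ P = 33, Q = 53.
The shock moves the curves to Qd = 114 - P and Qs = 2P - 13.
Setting them equal: 114 - P = 2P - 13 → 127 = 3P, so P = 127/3 ≈ 42.3333 and Q = 215/3 ≈ 71.6667.

42.33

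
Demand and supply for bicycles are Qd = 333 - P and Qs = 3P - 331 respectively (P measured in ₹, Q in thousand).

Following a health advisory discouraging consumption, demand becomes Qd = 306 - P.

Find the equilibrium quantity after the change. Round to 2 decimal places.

Before the shock: 333 - P = 3P - 331 ⇒ 664 = 4P ⇒ P = 166, Q = 167.
The shock moves the curves to Qd = 306 - P and Qs = 3P - 331.
New equilibrium: 306 - P = 3P - 331 ⇒ 637 = 4P ⇒ P = 159.25, Q = 146.75.

146.75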